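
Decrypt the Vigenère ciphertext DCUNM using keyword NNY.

QPWAZ

Repeat the key across the ciphertext: NNYNN
D(3)−N(13): -10≡16 → Q
C(2)−N(13): -11≡15 → P
U(20)−Y(24): -4≡22 → W
N(13)−N(13): 0 → A
M(12)−N(13): -1≡25 → Z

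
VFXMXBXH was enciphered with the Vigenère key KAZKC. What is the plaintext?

Repeat the key across the ciphertext: KAZKCKAZ
V(21)−K(10): 11 → L
F(5)−A(0): 5 → F
X(23)−Z(25): -2≡24 → Y
M(12)−K(10): 2 → C
X(23)−C(2): 21 → V
B(1)−K(10): -9≡17 → R
X(23)−A(0): 23 → X
H(7)−Z(25): -18≡8 → I

LFYCVRXI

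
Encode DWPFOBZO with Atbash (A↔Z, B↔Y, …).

D(3) → W(22)
W(22) → D(3)
P(15) → K(10)
F(5) → U(20)
O(14) → L(11)
B(1) → Y(24)
Z(25) → A(0)
O(14) → L(11)

WDKULYAL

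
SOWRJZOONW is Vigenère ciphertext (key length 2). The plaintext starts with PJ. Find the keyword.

DF

Subtract each crib letter from the matching ciphertext letter (mod 26):
S(18)−P(15)=3 → D
O(14)−J(9)=5 → F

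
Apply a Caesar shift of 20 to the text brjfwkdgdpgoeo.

vldzqexaxjaiyi

b(1): 1+20=21 → v
r(17): 17+20=37≡11 → l
j(9): 9+20=29≡3 → d
f(5): 5+20=25 → z
w(22): 22+20=42≡16 → q
k(10): 10+20=30≡4 → e
d(3): 3+20=23 → x
g(6): 6+20=26≡0 → a
d(3): 3+20=23 → x
p(15): 15+20=35≡9 → j
g(6): 6+20=26≡0 → a
o(14): 14+20=34≡8 → i
e(4): 4+20=24 → y
o(14): 14+20=34≡8 → i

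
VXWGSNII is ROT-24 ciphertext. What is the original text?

V(21): 21−24=-3≡23 → X
X(23): 23−24=-1≡25 → Z
W(22): 22−24=-2≡24 → Y
G(6): 6−24=-18≡8 → I
S(18): 18−24=-6≡20 → U
N(13): 13−24=-11≡15 → P
I(8): 8−24=-16≡10 → K
I(8): 8−24=-16≡10 → K

XZYIUPKK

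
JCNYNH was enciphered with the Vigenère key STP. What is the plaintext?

Repeat the key across the ciphertext: STPSTP
J(9)−S(18): -9≡17 → R
C(2)−T(19): -17≡9 → J
N(13)−P(15): -2≡24 → Y
Y(24)−S(18): 6 → G
N(13)−T(19): -6≡20 → U
H(7)−P(15): -8≡18 → S

RJYGUS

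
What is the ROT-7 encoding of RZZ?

YGG

R(17): 17+7=24 → Y
Z(25): 25+7=32≡6 → G
Z(25): 25+7=32≡6 → G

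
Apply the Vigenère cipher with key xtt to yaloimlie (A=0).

vtelbfibx

Repeat the key across the message: xttxttxtt
y(24)+x(23): 47≡21 → v
a(0)+t(19): 19 → t
l(11)+t(19): 30≡4 → e
o(14)+x(23): 37≡11 → l
i(8)+t(19): 27≡1 → b
m(12)+t(19): 31≡5 → f
l(11)+x(23): 34≡8 → i
i(8)+t(19): 27≡1 → b
e(4)+t(19): 23 → x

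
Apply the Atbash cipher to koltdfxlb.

plogwucoy

k(10) → p(15)
o(14) → l(11)
l(11) → o(14)
t(19) → g(6)
d(3) → w(22)
f(5) → u(20)
x(23) → c(2)
l(11) → o(14)
b(1) → y(24)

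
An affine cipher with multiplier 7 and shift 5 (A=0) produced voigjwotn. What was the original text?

The inverse of 7 mod 26 is 15, since 7·15=105≡1. Apply D(y)=15·(y−5) mod 26:
v(21): 15·(21−5)=240≡6 → g
o(14): 15·(14−5)=135≡5 → f
i(8): 15·(8−5)=45≡19 → t
g(6): 15·(6−5)=15 → p
j(9): 15·(9−5)=60≡8 → i
w(22): 15·(22−5)=255≡21 → v
o(14): 15·(14−5)=135≡5 → f
t(19): 15·(19−5)=210≡2 → c
n(13): 15·(13−5)=120≡16 → q

gftpivfcq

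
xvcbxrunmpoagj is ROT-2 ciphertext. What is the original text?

vtazvpslknmyeh

x(23): 23−2=21 → v
v(21): 21−2=19 → t
c(2): 2−2=0 → a
b(1): 1−2=-1≡25 → z
x(23): 23−2=21 → v
r(17): 17−2=15 → p
u(20): 20−2=18 → s
n(13): 13−2=11 → l
m(12): 12−2=10 → k
p(15): 15−2=13 → n
o(14): 14−2=12 → m
a(0): 0−2=-2≡24 → y
g(6): 6−2=4 → e
j(9): 9−2=7 → h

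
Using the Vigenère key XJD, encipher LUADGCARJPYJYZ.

IDDAPFXAMMHMVI

Repeat the key across the message: XJDXJDXJDXJDXJ
L(11)+X(23): 34≡8 → I
U(20)+J(9): 29≡3 → D
A(0)+D(3): 3 → D
D(3)+X(23): 26≡0 → A
G(6)+J(9): 15 → P
C(2)+D(3): 5 → F
A(0)+X(23): 23 → X
R(17)+J(9): 26≡0 → A
J(9)+D(3): 12 → M
P(15)+X(23): 38≡12 → M
Y(24)+J(9): 33≡7 → H
J(9)+D(3): 12 → M
Y(24)+X(23): 47≡21 → V
Z(25)+J(9): 34≡8 → I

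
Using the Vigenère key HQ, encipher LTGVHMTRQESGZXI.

Repeat the key across the message: HQHQHQHQHQHQHQH
L(11)+H(7): 18 → S
T(19)+Q(16): 35≡9 → J
G(6)+H(7): 13 → N
V(21)+Q(16): 37≡11 → L
H(7)+H(7): 14 → O
M(12)+Q(16): 28≡2 → C
T(19)+H(7): 26≡0 → A
R(17)+Q(16): 33≡7 → H
Q(16)+H(7): 23 → X
E(4)+Q(16): 20 → U
S(18)+H(7): 25 → Z
G(6)+Q(16): 22 → W
Z(25)+H(7): 32≡6 → G
X(23)+Q(16): 39≡13 → N
I(8)+H(7): 15 → P

SJNLOCAHXUZWGNP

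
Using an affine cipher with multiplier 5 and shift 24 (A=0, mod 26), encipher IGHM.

I(8): 5·8+24=64≡12 → M
G(6): 5·6+24=54≡2 → C
H(7): 5·7+24=59≡7 → H
M(12): 5·12+24=84≡6 → G

MCHG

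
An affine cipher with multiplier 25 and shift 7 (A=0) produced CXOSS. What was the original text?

FKTPP

The inverse of 25 mod 26 is 25, since 25·25=625≡1. Apply D(y)=25·(y−7) mod 26:
C(2): 25·(2−7)=-125≡5 → F
X(23): 25·(23−7)=400≡10 → K
O(14): 25·(14−7)=175≡19 → T
S(18): 25·(18−7)=275≡15 → P
S(18): 25·(18−7)=275≡15 → P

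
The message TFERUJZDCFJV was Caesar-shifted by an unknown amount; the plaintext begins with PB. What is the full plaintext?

PBANQFVZYBFR

From the crib: T(19)−P(15)=4, so the shift is 4.
Subtract 4 from each ciphertext letter:
T(19): 19−4=15 → P
F(5): 5−4=1 → B
E(4): 4−4=0 → A
R(17): 17−4=13 → N
U(20): 20−4=16 → Q
J(9): 9−4=5 → F
Z(25): 25−4=21 → V
D(3): 3−4=-1≡25 → Z
C(2): 2−4=-2≡24 → Y
F(5): 5−4=1 → B
J(9): 9−4=5 → F
V(21): 21−4=17 → R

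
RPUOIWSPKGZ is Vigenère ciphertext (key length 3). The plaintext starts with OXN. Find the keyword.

DSH

Subtract each crib letter from the matching ciphertext letter (mod 26):
R(17)−O(14)=3 → D
P(15)−X(23)=-8≡18 → S
U(20)−N(13)=7 → H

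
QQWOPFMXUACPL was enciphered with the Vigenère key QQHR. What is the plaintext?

Repeat the key across the ciphertext: QQHRQQHRQQHRQ
Q(16)−Q(16): 0 → A
Q(16)−Q(16): 0 → A
W(22)−H(7): 15 → P
O(14)−R(17): -3≡23 → X
P(15)−Q(16): -1≡25 → Z
F(5)−Q(16): -11≡15 → P
M(12)−H(7): 5 → F
X(23)−R(17): 6 → G
U(20)−Q(16): 4 → E
A(0)−Q(16): -16≡10 → K
C(2)−H(7): -5≡21 → V
P(15)−R(17): -2≡24 → Y
L(11)−Q(16): -5≡21 → V

AAPXZPFGEKVYV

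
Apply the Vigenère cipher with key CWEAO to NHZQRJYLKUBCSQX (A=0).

PDDQFLUPKIDYWQL

Repeat the key across the message: CWEAOCWEAOCWEAO
N(13)+C(2): 15 → P
H(7)+W(22): 29≡3 → D
Z(25)+E(4): 29≡3 → D
Q(16)+A(0): 16 → Q
R(17)+O(14): 31≡5 → F
J(9)+C(2): 11 → L
Y(24)+W(22): 46≡20 → U
L(11)+E(4): 15 → P
K(10)+A(0): 10 → K
U(20)+O(14): 34≡8 → I
B(1)+C(2): 3 → D
C(2)+W(22): 24 → Y
S(18)+E(4): 22 → W
Q(16)+A(0): 16 → Q
X(23)+O(14): 37≡11 → L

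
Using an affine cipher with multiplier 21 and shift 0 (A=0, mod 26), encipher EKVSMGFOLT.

E(4): 21·4+0=84≡6 → G
K(10): 21·10+0=210≡2 → C
V(21): 21·21+0=441≡25 → Z
S(18): 21·18+0=378≡14 → O
M(12): 21·12+0=252≡18 → S
G(6): 21·6+0=126≡22 → W
F(5): 21·5+0=105≡1 → B
O(14): 21·14+0=294≡8 → I
L(11): 21·11+0=231≡23 → X
T(19): 21·19+0=399≡9 → J

GCZOSWBIXJ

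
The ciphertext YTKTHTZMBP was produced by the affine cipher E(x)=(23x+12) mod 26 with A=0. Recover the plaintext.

WPSPTPNAVZ

The inverse of 23 mod 26 is 17, since 23·17=391≡1. Apply D(y)=17·(y−12) mod 26:
Y(24): 17·(24−12)=204≡22 → W
T(19): 17·(19−12)=119≡15 → P
K(10): 17·(10−12)=-34≡18 → S
T(19): 17·(19−12)=119≡15 → P
H(7): 17·(7−12)=-85≡19 → T
T(19): 17·(19−12)=119≡15 → P
Z(25): 17·(25−12)=221≡13 → N
M(12): 17·(12−12)=0 → A
B(1): 17·(1−12)=-187≡21 → V
P(15): 17·(15−12)=51≡25 → Z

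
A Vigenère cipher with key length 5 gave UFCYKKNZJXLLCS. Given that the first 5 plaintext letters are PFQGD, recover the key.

Subtract each crib letter from the matching ciphertext letter (mod 26):
U(20)−P(15)=5 → F
F(5)−F(5)=0 → A
C(2)−Q(16)=-14≡12 → M
Y(24)−G(6)=18 → S
K(10)−D(3)=7 → H

FAMSH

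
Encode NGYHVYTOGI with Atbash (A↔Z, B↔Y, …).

N(13) → M(12)
G(6) → T(19)
Y(24) → B(1)
H(7) → S(18)
V(21) → E(4)
Y(24) → B(1)
T(19) → G(6)
O(14) → L(11)
G(6) → T(19)
I(8) → R(17)

MTBSEBGLTR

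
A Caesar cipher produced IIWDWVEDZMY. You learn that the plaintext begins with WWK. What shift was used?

From the crib: I(8)−W(22)=-14≡12, so the shift is 12.

12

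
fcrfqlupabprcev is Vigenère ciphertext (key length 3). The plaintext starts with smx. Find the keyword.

Subtract each crib letter from the matching ciphertext letter (mod 26):
f(5)−s(18)=-13≡13 → n
c(2)−m(12)=-10≡16 → q
r(17)−x(23)=-6≡20 → u

nqu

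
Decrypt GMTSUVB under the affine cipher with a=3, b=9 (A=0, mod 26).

ZBMDVEG

The inverse of 3 mod 26 is 9, since 3·9=27≡1. Apply D(y)=9·(y−9) mod 26:
G(6): 9·(6−9)=-27≡25 → Z
M(12): 9·(12−9)=27≡1 → B
T(19): 9·(19−9)=90≡12 → M
S(18): 9·(18−9)=81≡3 → D
U(20): 9·(20−9)=99≡21 → V
V(21): 9·(21−9)=108≡4 → E
B(1): 9·(1−9)=-72≡6 → G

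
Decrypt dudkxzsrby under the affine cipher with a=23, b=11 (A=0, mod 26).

uxujwepymn

The inverse of 23 mod 26 is 17, since 23·17=391≡1. Apply D(y)=17·(y−11) mod 26:
d(3): 17·(3−11)=-136≡20 → u
u(20): 17·(20−11)=153≡23 → x
d(3): 17·(3−11)=-136≡20 → u
k(10): 17·(10−11)=-17≡9 → j
x(23): 17·(23−11)=204≡22 → w
z(25): 17·(25−11)=238≡4 → e
s(18): 17·(18−11)=119≡15 → p
r(17): 17·(17−11)=102≡24 → y
b(1): 17·(1−11)=-170≡12 → m
y(24): 17·(24−11)=221≡13 → n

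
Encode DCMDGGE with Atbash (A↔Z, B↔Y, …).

WXNWTTV

D(3) → W(22)
C(2) → X(23)
M(12) → N(13)
D(3) → W(22)
G(6) → T(19)
G(6) → T(19)
E(4) → V(21)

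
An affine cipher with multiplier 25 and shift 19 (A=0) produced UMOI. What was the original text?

The inverse of 25 mod 26 is 25, since 25·25=625≡1. Apply D(y)=25·(y−19) mod 26:
U(20): 25·(20−19)=25 → Z
M(12): 25·(12−19)=-175≡7 → H
O(14): 25·(14−19)=-125≡5 → F
I(8): 25·(8−19)=-275≡11 → L

ZHFL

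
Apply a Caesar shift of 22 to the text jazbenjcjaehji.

fwvxajfyfwadfe

j(9): 9+22=31≡5 → f
a(0): 0+22=22 → w
z(25): 25+22=47≡21 → v
b(1): 1+22=23 → x
e(4): 4+22=26≡0 → a
n(13): 13+22=35≡9 → j
j(9): 9+22=31≡5 → f
c(2): 2+22=24 → y
j(9): 9+22=31≡5 → f
a(0): 0+22=22 → w
e(4): 4+22=26≡0 → a
h(7): 7+22=29≡3 → d
j(9): 9+22=31≡5 → f
i(8): 8+22=30≡4 → e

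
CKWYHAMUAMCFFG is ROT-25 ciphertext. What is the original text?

C(2): 2−25=-23≡3 → D
K(10): 10−25=-15≡11 → L
W(22): 22−25=-3≡23 → X
Y(24): 24−25=-1≡25 → Z
H(7): 7−25=-18≡8 → I
A(0): 0−25=-25≡1 → B
M(12): 12−25=-13≡13 → N
U(20): 20−25=-5≡21 → V
A(0): 0−25=-25≡1 → B
M(12): 12−25=-13≡13 → N
C(2): 2−25=-23≡3 → D
F(5): 5−25=-20≡6 → G
F(5): 5−25=-20≡6 → G
G(6): 6−25=-19≡7 → H

DLXZIBNVBNDGGH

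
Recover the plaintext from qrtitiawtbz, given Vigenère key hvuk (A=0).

jwzymngmmgf

Repeat the key across the ciphertext: hvukhvukhvu
q(16)−h(7): 9 → j
r(17)−v(21): -4≡22 → w
t(19)−u(20): -1≡25 → z
i(8)−k(10): -2≡24 → y
t(19)−h(7): 12 → m
i(8)−v(21): -13≡13 → n
a(0)−u(20): -20≡6 → g
w(22)−k(10): 12 → m
t(19)−h(7): 12 → m
b(1)−v(21): -20≡6 → g
z(25)−u(20): 5 → f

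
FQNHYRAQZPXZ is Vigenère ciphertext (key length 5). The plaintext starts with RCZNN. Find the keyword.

OOOUL

Subtract each crib letter from the matching ciphertext letter (mod 26):
F(5)−R(17)=-12≡14 → O
Q(16)−C(2)=14 → O
N(13)−Z(25)=-12≡14 → O
H(7)−N(13)=-6≡20 → U
Y(24)−N(13)=11 → L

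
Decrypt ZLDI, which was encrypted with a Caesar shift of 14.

LXPU

Z(25): 25−14=11 → L
L(11): 11−14=-3≡23 → X
D(3): 3−14=-11≡15 → P
I(8): 8−14=-6≡20 → U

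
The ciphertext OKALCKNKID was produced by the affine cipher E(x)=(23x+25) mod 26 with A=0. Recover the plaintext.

VFRWZFEFXQ

The inverse of 23 mod 26 is 17, since 23·17=391≡1. Apply D(y)=17·(y−25) mod 26:
O(14): 17·(14−25)=-187≡21 → V
K(10): 17·(10−25)=-255≡5 → F
A(0): 17·(0−25)=-425≡17 → R
L(11): 17·(11−25)=-238≡22 → W
C(2): 17·(2−25)=-391≡25 → Z
K(10): 17·(10−25)=-255≡5 → F
N(13): 17·(13−25)=-204≡4 → E
K(10): 17·(10−25)=-255≡5 → F
I(8): 17·(8−25)=-289≡23 → X
D(3): 17·(3−25)=-374≡16 → Q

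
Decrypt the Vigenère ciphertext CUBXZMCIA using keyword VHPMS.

Repeat the key across the ciphertext: VHPMSVHPM
C(2)−V(21): -19≡7 → H
U(20)−H(7): 13 → N
B(1)−P(15): -14≡12 → M
X(23)−M(12): 11 → L
Z(25)−S(18): 7 → H
M(12)−V(21): -9≡17 → R
C(2)−H(7): -5≡21 → V
I(8)−P(15): -7≡19 → T
A(0)−M(12): -12≡14 → O

HNMLHRVTO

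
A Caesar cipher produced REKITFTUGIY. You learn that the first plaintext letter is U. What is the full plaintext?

UHNLWIWXJLB

From the crib: R(17)−U(20)=-3≡23, so the shift is 23.
Subtract 23 from each ciphertext letter:
R(17): 17−23=-6≡20 → U
E(4): 4−23=-19≡7 → H
K(10): 10−23=-13≡13 → N
I(8): 8−23=-15≡11 → L
T(19): 19−23=-4≡22 → W
F(5): 5−23=-18≡8 → I
T(19): 19−23=-4≡22 → W
U(20): 20−23=-3≡23 → X
G(6): 6−23=-17≡9 → J
I(8): 8−23=-15≡11 → L
Y(24): 24−23=1 → B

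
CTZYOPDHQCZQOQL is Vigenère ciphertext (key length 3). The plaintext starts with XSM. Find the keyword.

FBN

Subtract each crib letter from the matching ciphertext letter (mod 26):
C(2)−X(23)=-21≡5 → F
T(19)−S(18)=1 → B
Z(25)−M(12)=13 → N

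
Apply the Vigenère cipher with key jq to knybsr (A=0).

Repeat the key across the message: jqjqjq
k(10)+j(9): 19 → t
n(13)+q(16): 29≡3 → d
y(24)+j(9): 33≡7 → h
b(1)+q(16): 17 → r
s(18)+j(9): 27≡1 → b
r(17)+q(16): 33≡7 → h

tdhrbh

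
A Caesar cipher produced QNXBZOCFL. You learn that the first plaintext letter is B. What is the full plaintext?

BYIMKZNQW

From the crib: Q(16)−B(1)=15, so the shift is 15.
Subtract 15 from each ciphertext letter:
Q(16): 16−15=1 → B
N(13): 13−15=-2≡24 → Y
X(23): 23−15=8 → I
B(1): 1−15=-14≡12 → M
Z(25): 25−15=10 → K
O(14): 14−15=-1≡25 → Z
C(2): 2−15=-13≡13 → N
F(5): 5−15=-10≡16 → Q
L(11): 11−15=-4≡22 → W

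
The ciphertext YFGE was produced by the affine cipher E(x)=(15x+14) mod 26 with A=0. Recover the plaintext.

SPWI

The inverse of 15 mod 26 is 7, since 15·7=105≡1. Apply D(y)=7·(y−14) mod 26:
Y(24): 7·(24−14)=70≡18 → S
F(5): 7·(5−14)=-63≡15 → P
G(6): 7·(6−14)=-56≡22 → W
E(4): 7·(4−14)=-70≡8 → I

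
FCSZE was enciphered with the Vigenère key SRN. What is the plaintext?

Repeat the key across the ciphertext: SRNSR
F(5)−S(18): -13≡13 → N
C(2)−R(17): -15≡11 → L
S(18)−N(13): 5 → F
Z(25)−S(18): 7 → H
E(4)−R(17): -13≡13 → N

NLFHN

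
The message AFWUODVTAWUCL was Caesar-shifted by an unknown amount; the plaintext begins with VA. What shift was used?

5

From the crib: A(0)−V(21)=-21≡5, so the shift is 5.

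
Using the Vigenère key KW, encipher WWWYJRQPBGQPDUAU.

GSGUTNALLCALNQKQ

Repeat the key across the message: KWKWKWKWKWKWKWKW
W(22)+K(10): 32≡6 → G
W(22)+W(22): 44≡18 → S
W(22)+K(10): 32≡6 → G
Y(24)+W(22): 46≡20 → U
J(9)+K(10): 19 → T
R(17)+W(22): 39≡13 → N
Q(16)+K(10): 26≡0 → A
P(15)+W(22): 37≡11 → L
B(1)+K(10): 11 → L
G(6)+W(22): 28≡2 → C
Q(16)+K(10): 26≡0 → A
P(15)+W(22): 37≡11 → L
D(3)+K(10): 13 → N
U(20)+W(22): 42≡16 → Q
A(0)+K(10): 10 → K
U(20)+W(22): 42≡16 → Q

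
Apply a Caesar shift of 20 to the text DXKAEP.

XREUYJ

D(3): 3+20=23 → X
X(23): 23+20=43≡17 → R
K(10): 10+20=30≡4 → E
A(0): 0+20=20 → U
E(4): 4+20=24 → Y
P(15): 15+20=35≡9 → J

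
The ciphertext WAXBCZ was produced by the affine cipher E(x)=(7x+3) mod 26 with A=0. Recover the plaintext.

ZHOWLS

The inverse of 7 mod 26 is 15, since 7·15=105≡1. Apply D(y)=15·(y−3) mod 26:
W(22): 15·(22−3)=285≡25 → Z
A(0): 15·(0−3)=-45≡7 → H
X(23): 15·(23−3)=300≡14 → O
B(1): 15·(1−3)=-30≡22 → W
C(2): 15·(2−3)=-15≡11 → L
Z(25): 15·(25−3)=330≡18 → S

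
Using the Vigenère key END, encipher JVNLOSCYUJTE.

NIQPBVGLXNGH

Repeat the key across the message: ENDENDENDEND
J(9)+E(4): 13 → N
V(21)+N(13): 34≡8 → I
N(13)+D(3): 16 → Q
L(11)+E(4): 15 → P
O(14)+N(13): 27≡1 → B
S(18)+D(3): 21 → V
C(2)+E(4): 6 → G
Y(24)+N(13): 37≡11 → L
U(20)+D(3): 23 → X
J(9)+E(4): 13 → N
T(19)+N(13): 32≡6 → G
E(4)+D(3): 7 → H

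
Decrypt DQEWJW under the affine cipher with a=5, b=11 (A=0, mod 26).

OBJXKX

The inverse of 5 mod 26 is 21, since 5·21=105≡1. Apply D(y)=21·(y−11) mod 26:
D(3): 21·(3−11)=-168≡14 → O
Q(16): 21·(16−11)=105≡1 → B
E(4): 21·(4−11)=-147≡9 → J
W(22): 21·(22−11)=231≡23 → X
J(9): 21·(9−11)=-42≡10 → K
W(22): 21·(22−11)=231≡23 → X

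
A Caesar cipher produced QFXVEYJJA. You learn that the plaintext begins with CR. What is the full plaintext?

From the crib: Q(16)−C(2)=14, so the shift is 14.
Subtract 14 from each ciphertext letter:
Q(16): 16−14=2 → C
F(5): 5−14=-9≡17 → R
X(23): 23−14=9 → J
V(21): 21−14=7 → H
E(4): 4−14=-10≡16 → Q
Y(24): 24−14=10 → K
J(9): 9−14=-5≡21 → V
J(9): 9−14=-5≡21 → V
A(0): 0−14=-14≡12 → M

CRJHQKVVM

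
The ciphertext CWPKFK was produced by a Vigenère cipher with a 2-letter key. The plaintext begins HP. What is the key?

VH

Subtract each crib letter from the matching ciphertext letter (mod 26):
C(2)−H(7)=-5≡21 → V
W(22)−P(15)=7 → H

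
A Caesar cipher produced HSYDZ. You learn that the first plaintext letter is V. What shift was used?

From the crib: H(7)−V(21)=-14≡12, so the shift is 12.

12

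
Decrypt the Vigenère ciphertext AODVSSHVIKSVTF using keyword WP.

EZHGWDLGMVWGXQ

Repeat the key across the ciphertext: WPWPWPWPWPWPWP
A(0)−W(22): -22≡4 → E
O(14)−P(15): -1≡25 → Z
D(3)−W(22): -19≡7 → H
V(21)−P(15): 6 → G
S(18)−W(22): -4≡22 → W
S(18)−P(15): 3 → D
H(7)−W(22): -15≡11 → L
V(21)−P(15): 6 → G
I(8)−W(22): -14≡12 → M
K(10)−P(15): -5≡21 → V
S(18)−W(22): -4≡22 → W
V(21)−P(15): 6 → G
T(19)−W(22): -3≡23 → X
F(5)−P(15): -10≡16 → Q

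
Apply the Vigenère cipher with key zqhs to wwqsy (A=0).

vmxkx

Repeat the key across the message: zqhsz
w(22)+z(25): 47≡21 → v
w(22)+q(16): 38≡12 → m
q(16)+h(7): 23 → x
s(18)+s(18): 36≡10 → k
y(24)+z(25): 49≡23 → x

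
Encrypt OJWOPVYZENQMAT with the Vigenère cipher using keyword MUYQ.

ADUEBPWPQHOCMN

Repeat the key across the message: MUYQMUYQMUYQMU
O(14)+M(12): 26≡0 → A
J(9)+U(20): 29≡3 → D
W(22)+Y(24): 46≡20 → U
O(14)+Q(16): 30≡4 → E
P(15)+M(12): 27≡1 → B
V(21)+U(20): 41≡15 → P
Y(24)+Y(24): 48≡22 → W
Z(25)+Q(16): 41≡15 → P
E(4)+M(12): 16 → Q
N(13)+U(20): 33≡7 → H
Q(16)+Y(24): 40≡14 → O
M(12)+Q(16): 28≡2 → C
A(0)+M(12): 12 → M
T(19)+U(20): 39≡13 → N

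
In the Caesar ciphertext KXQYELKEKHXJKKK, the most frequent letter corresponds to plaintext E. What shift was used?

6

The most frequent ciphertext letter is K (appears 6 times).
K is position 10; E is position 4.
Shift = 6.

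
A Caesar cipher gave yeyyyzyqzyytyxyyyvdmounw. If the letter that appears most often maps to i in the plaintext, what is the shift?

The most frequent ciphertext letter is y (appears 11 times).
y is position 24; i is position 8.
Shift = 16.

16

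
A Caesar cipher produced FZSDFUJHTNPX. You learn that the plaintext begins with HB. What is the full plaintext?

HBUFHWLJVPRZ

From the crib: F(5)−H(7)=-2≡24, so the shift is 24.
Subtract 24 from each ciphertext letter:
F(5): 5−24=-19≡7 → H
Z(25): 25−24=1 → B
S(18): 18−24=-6≡20 → U
D(3): 3−24=-21≡5 → F
F(5): 5−24=-19≡7 → H
U(20): 20−24=-4≡22 → W
J(9): 9−24=-15≡11 → L
H(7): 7−24=-17≡9 → J
T(19): 19−24=-5≡21 → V
N(13): 13−24=-11≡15 → P
P(15): 15−24=-9≡17 → R
X(23): 23−24=-1≡25 → Z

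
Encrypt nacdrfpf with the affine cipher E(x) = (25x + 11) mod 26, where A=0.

n(13): 25·13+11=336≡24 → y
a(0): 25·0+11=11 → l
c(2): 25·2+11=61≡9 → j
d(3): 25·3+11=86≡8 → i
r(17): 25·17+11=436≡20 → u
f(5): 25·5+11=136≡6 → g
p(15): 25·15+11=386≡22 → w
f(5): 25·5+11=136≡6 → g

yljiugwg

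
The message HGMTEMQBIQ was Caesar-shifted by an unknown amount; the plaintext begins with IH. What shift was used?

25

From the crib: H(7)−I(8)=-1≡25, so the shift is 25.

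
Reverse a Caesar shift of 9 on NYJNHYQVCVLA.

N(13): 13−9=4 → E
Y(24): 24−9=15 → P
J(9): 9−9=0 → A
N(13): 13−9=4 → E
H(7): 7−9=-2≡24 → Y
Y(24): 24−9=15 → P
Q(16): 16−9=7 → H
V(21): 21−9=12 → M
C(2): 2−9=-7≡19 → T
V(21): 21−9=12 → M
L(11): 11−9=2 → C
A(0): 0−9=-9≡17 → R

EPAEYPHMTMCR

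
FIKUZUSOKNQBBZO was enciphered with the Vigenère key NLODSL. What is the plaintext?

Repeat the key across the ciphertext: NLODSLNLODSLNLO
F(5)−N(13): -8≡18 → S
I(8)−L(11): -3≡23 → X
K(10)−O(14): -4≡22 → W
U(20)−D(3): 17 → R
Z(25)−S(18): 7 → H
U(20)−L(11): 9 → J
S(18)−N(13): 5 → F
O(14)−L(11): 3 → D
K(10)−O(14): -4≡22 → W
N(13)−D(3): 10 → K
Q(16)−S(18): -2≡24 → Y
B(1)−L(11): -10≡16 → Q
B(1)−N(13): -12≡14 → O
Z(25)−L(11): 14 → O
O(14)−O(14): 0 → A

SXWRHJFDWKYQOOA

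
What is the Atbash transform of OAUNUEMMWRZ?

O(14) → L(11)
A(0) → Z(25)
U(20) → F(5)
N(13) → M(12)
U(20) → F(5)
E(4) → V(21)
M(12) → N(13)
M(12) → N(13)
W(22) → D(3)
R(17) → I(8)
Z(25) → A(0)

LZFMFVNNDIA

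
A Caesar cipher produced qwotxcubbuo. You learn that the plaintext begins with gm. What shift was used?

From the crib: q(16)−g(6)=10, so the shift is 10.

10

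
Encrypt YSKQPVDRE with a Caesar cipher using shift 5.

Y(24): 24+5=29≡3 → D
S(18): 18+5=23 → X
K(10): 10+5=15 → P
Q(16): 16+5=21 → V
P(15): 15+5=20 → U
V(21): 21+5=26≡0 → A
D(3): 3+5=8 → I
R(17): 17+5=22 → W
E(4): 4+5=9 → J

DXPVUAIWJ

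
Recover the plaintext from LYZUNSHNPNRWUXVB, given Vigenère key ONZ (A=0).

Repeat the key across the ciphertext: ONZONZONZONZONZO
L(11)−O(14): -3≡23 → X
Y(24)−N(13): 11 → L
Z(25)−Z(25): 0 → A
U(20)−O(14): 6 → G
N(13)−N(13): 0 → A
S(18)−Z(25): -7≡19 → T
H(7)−O(14): -7≡19 → T
N(13)−N(13): 0 → A
P(15)−Z(25): -10≡16 → Q
N(13)−O(14): -1≡25 → Z
R(17)−N(13): 4 → E
W(22)−Z(25): -3≡23 → X
U(20)−O(14): 6 → G
X(23)−N(13): 10 → K
V(21)−Z(25): -4≡22 → W
B(1)−O(14): -13≡13 → N

XLAGATTAQZEXGKWN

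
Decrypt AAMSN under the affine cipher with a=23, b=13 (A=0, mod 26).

NNJHA

The inverse of 23 mod 26 is 17, since 23·17=391≡1. Apply D(y)=17·(y−13) mod 26:
A(0): 17·(0−13)=-221≡13 → N
A(0): 17·(0−13)=-221≡13 → N
M(12): 17·(12−13)=-17≡9 → J
S(18): 17·(18−13)=85≡7 → H
N(13): 17·(13−13)=0 → A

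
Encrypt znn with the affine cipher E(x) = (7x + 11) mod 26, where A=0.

z(25): 7·25+11=186≡4 → e
n(13): 7·13+11=102≡24 → y
n(13): 7·13+11=102≡24 → y

eyy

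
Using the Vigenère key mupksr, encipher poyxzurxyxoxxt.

Repeat the key across the message: mupksrmupksrmu
p(15)+m(12): 27≡1 → b
o(14)+u(20): 34≡8 → i
y(24)+p(15): 39≡13 → n
x(23)+k(10): 33≡7 → h
z(25)+s(18): 43≡17 → r
u(20)+r(17): 37≡11 → l
r(17)+m(12): 29≡3 → d
x(23)+u(20): 43≡17 → r
y(24)+p(15): 39≡13 → n
x(23)+k(10): 33≡7 → h
o(14)+s(18): 32≡6 → g
x(23)+r(17): 40≡14 → o
x(23)+m(12): 35≡9 → j
t(19)+u(20): 39≡13 → n

binhrldrnhgojn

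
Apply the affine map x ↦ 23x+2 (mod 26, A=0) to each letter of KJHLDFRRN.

YBHVTNDDP

K(10): 23·10+2=232≡24 → Y
J(9): 23·9+2=209≡1 → B
H(7): 23·7+2=163≡7 → H
L(11): 23·11+2=255≡21 → V
D(3): 23·3+2=71≡19 → T
F(5): 23·5+2=117≡13 → N
R(17): 23·17+2=393≡3 → D
R(17): 23·17+2=393≡3 → D
N(13): 23·13+2=301≡15 → P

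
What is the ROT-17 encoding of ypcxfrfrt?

pgtowiwik

y(24): 24+17=41≡15 → p
p(15): 15+17=32≡6 → g
c(2): 2+17=19 → t
x(23): 23+17=40≡14 → o
f(5): 5+17=22 → w
r(17): 17+17=34≡8 → i
f(5): 5+17=22 → w
r(17): 17+17=34≡8 → i
t(19): 19+17=36≡10 → k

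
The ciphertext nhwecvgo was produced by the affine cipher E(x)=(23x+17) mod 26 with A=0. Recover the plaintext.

kmhnfqvb

The inverse of 23 mod 26 is 17, since 23·17=391≡1. Apply D(y)=17·(y−17) mod 26:
n(13): 17·(13−17)=-68≡10 → k
h(7): 17·(7−17)=-170≡12 → m
w(22): 17·(22−17)=85≡7 → h
e(4): 17·(4−17)=-221≡13 → n
c(2): 17·(2−17)=-255≡5 → f
v(21): 17·(21−17)=68≡16 → q
g(6): 17·(6−17)=-187≡21 → v
o(14): 17·(14−17)=-51≡1 → b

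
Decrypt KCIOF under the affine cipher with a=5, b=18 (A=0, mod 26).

OCYUN

The inverse of 5 mod 26 is 21, since 5·21=105≡1. Apply D(y)=21·(y−18) mod 26:
K(10): 21·(10−18)=-168≡14 → O
C(2): 21·(2−18)=-336≡2 → C
I(8): 21·(8−18)=-210≡24 → Y
O(14): 21·(14−18)=-84≡20 → U
F(5): 21·(5−18)=-273≡13 → N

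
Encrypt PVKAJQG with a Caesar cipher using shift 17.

GMBRAHX

P(15): 15+17=32≡6 → G
V(21): 21+17=38≡12 → M
K(10): 10+17=27≡1 → B
A(0): 0+17=17 → R
J(9): 9+17=26≡0 → A
Q(16): 16+17=33≡7 → H
G(6): 6+17=23 → X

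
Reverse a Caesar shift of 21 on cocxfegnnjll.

hthckjlssoqq

c(2): 2−21=-19≡7 → h
o(14): 14−21=-7≡19 → t
c(2): 2−21=-19≡7 → h
x(23): 23−21=2 → c
f(5): 5−21=-16≡10 → k
e(4): 4−21=-17≡9 → j
g(6): 6−21=-15≡11 → l
n(13): 13−21=-8≡18 → s
n(13): 13−21=-8≡18 → s
j(9): 9−21=-12≡14 → o
l(11): 11−21=-10≡16 → q
l(11): 11−21=-10≡16 → q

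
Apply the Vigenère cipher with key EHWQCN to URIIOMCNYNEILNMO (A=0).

YYEYQZGUUDGVPUIE

Repeat the key across the message: EHWQCNEHWQCNEHWQ
U(20)+E(4): 24 → Y
R(17)+H(7): 24 → Y
I(8)+W(22): 30≡4 → E
I(8)+Q(16): 24 → Y
O(14)+C(2): 16 → Q
M(12)+N(13): 25 → Z
C(2)+E(4): 6 → G
N(13)+H(7): 20 → U
Y(24)+W(22): 46≡20 → U
N(13)+Q(16): 29≡3 → D
E(4)+C(2): 6 → G
I(8)+N(13): 21 → V
L(11)+E(4): 15 → P
N(13)+H(7): 20 → U
M(12)+W(22): 34≡8 → I
O(14)+Q(16): 30≡4 → E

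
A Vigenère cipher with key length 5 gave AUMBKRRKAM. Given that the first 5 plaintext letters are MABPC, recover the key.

OULMI

Subtract each crib letter from the matching ciphertext letter (mod 26):
A(0)−M(12)=-12≡14 → O
U(20)−A(0)=20 → U
M(12)−B(1)=11 → L
B(1)−P(15)=-14≡12 → M
K(10)−C(2)=8 → I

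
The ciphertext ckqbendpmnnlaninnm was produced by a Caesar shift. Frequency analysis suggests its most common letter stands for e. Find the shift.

9

The most frequent ciphertext letter is n (appears 6 times).
n is position 13; e is position 4.
Shift = 9.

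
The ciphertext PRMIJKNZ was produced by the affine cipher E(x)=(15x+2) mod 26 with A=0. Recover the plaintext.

The inverse of 15 mod 26 is 7, since 15·7=105≡1. Apply D(y)=7·(y−2) mod 26:
P(15): 7·(15−2)=91≡13 → N
R(17): 7·(17−2)=105≡1 → B
M(12): 7·(12−2)=70≡18 → S
I(8): 7·(8−2)=42≡16 → Q
J(9): 7·(9−2)=49≡23 → X
K(10): 7·(10−2)=56≡4 → E
N(13): 7·(13−2)=77≡25 → Z
Z(25): 7·(25−2)=161≡5 → F

NBSQXEZF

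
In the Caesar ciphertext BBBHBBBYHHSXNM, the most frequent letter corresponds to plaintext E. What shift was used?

The most frequent ciphertext letter is B (appears 6 times).
B is position 1; E is position 4.
Shift = -3≡23.

23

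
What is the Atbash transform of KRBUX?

PIYFC

K(10) → P(15)
R(17) → I(8)
B(1) → Y(24)
U(20) → F(5)
X(23) → C(2)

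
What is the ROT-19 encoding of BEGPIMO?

B(1): 1+19=20 → U
E(4): 4+19=23 → X
G(6): 6+19=25 → Z
P(15): 15+19=34≡8 → I
I(8): 8+19=27≡1 → B
M(12): 12+19=31≡5 → F
O(14): 14+19=33≡7 → H

UXZIBFH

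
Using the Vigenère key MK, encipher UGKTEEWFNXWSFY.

GQWDQOIPZHICRI

Repeat the key across the message: MKMKMKMKMKMKMK
U(20)+M(12): 32≡6 → G
G(6)+K(10): 16 → Q
K(10)+M(12): 22 → W
T(19)+K(10): 29≡3 → D
E(4)+M(12): 16 → Q
E(4)+K(10): 14 → O
W(22)+M(12): 34≡8 → I
F(5)+K(10): 15 → P
N(13)+M(12): 25 → Z
X(23)+K(10): 33≡7 → H
W(22)+M(12): 34≡8 → I
S(18)+K(10): 28≡2 → C
F(5)+M(12): 17 → R
Y(24)+K(10): 34≡8 → I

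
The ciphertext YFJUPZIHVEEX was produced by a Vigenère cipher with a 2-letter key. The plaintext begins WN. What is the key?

CS

Subtract each crib letter from the matching ciphertext letter (mod 26):
Y(24)−W(22)=2 → C
F(5)−N(13)=-8≡18 → S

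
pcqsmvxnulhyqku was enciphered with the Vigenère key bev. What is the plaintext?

Repeat the key across the ciphertext: bevbevbevbevbev
p(15)−b(1): 14 → o
c(2)−e(4): -2≡24 → y
q(16)−v(21): -5≡21 → v
s(18)−b(1): 17 → r
m(12)−e(4): 8 → i
v(21)−v(21): 0 → a
x(23)−b(1): 22 → w
n(13)−e(4): 9 → j
u(20)−v(21): -1≡25 → z
l(11)−b(1): 10 → k
h(7)−e(4): 3 → d
y(24)−v(21): 3 → d
q(16)−b(1): 15 → p
k(10)−e(4): 6 → g
u(20)−v(21): -1≡25 → z

oyvriawjzkddpgz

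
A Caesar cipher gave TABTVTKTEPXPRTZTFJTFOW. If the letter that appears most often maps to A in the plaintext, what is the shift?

19

The most frequent ciphertext letter is T (appears 7 times).
T is position 19; A is position 0.
Shift = 19.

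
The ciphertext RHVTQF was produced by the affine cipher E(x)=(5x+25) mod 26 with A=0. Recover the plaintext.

The inverse of 5 mod 26 is 21, since 5·21=105≡1. Apply D(y)=21·(y−25) mod 26:
R(17): 21·(17−25)=-168≡14 → O
H(7): 21·(7−25)=-378≡12 → M
V(21): 21·(21−25)=-84≡20 → U
T(19): 21·(19−25)=-126≡4 → E
Q(16): 21·(16−25)=-189≡19 → T
F(5): 21·(5−25)=-420≡22 → W

OMUETW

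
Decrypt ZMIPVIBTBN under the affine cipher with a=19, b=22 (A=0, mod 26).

HUCBPCDTDF

The inverse of 19 mod 26 is 11, since 19·11=209≡1. Apply D(y)=11·(y−22) mod 26:
Z(25): 11·(25−22)=33≡7 → H
M(12): 11·(12−22)=-110≡20 → U
I(8): 11·(8−22)=-154≡2 → C
P(15): 11·(15−22)=-77≡1 → B
V(21): 11·(21−22)=-11≡15 → P
I(8): 11·(8−22)=-154≡2 → C
B(1): 11·(1−22)=-231≡3 → D
T(19): 11·(19−22)=-33≡19 → T
B(1): 11·(1−22)=-231≡3 → D
N(13): 11·(13−22)=-99≡5 → F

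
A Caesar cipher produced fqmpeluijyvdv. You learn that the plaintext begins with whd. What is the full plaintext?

From the crib: f(5)−w(22)=-17≡9, so the shift is 9.
Subtract 9 from each ciphertext letter:
f(5): 5−9=-4≡22 → w
q(16): 16−9=7 → h
m(12): 12−9=3 → d
p(15): 15−9=6 → g
e(4): 4−9=-5≡21 → v
l(11): 11−9=2 → c
u(20): 20−9=11 → l
i(8): 8−9=-1≡25 → z
j(9): 9−9=0 → a
y(24): 24−9=15 → p
v(21): 21−9=12 → m
d(3): 3−9=-6≡20 → u
v(21): 21−9=12 → m

whdgvclzapmum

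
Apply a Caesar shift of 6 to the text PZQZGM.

P(15): 15+6=21 → V
Z(25): 25+6=31≡5 → F
Q(16): 16+6=22 → W
Z(25): 25+6=31≡5 → F
G(6): 6+6=12 → M
M(12): 12+6=18 → S

VFWFMS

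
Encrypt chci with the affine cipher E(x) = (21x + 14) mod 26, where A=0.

c(2): 21·2+14=56≡4 → e
h(7): 21·7+14=161≡5 → f
c(2): 21·2+14=56≡4 → e
i(8): 21·8+14=182≡0 → a

efea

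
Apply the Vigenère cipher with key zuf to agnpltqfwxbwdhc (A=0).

zasofypzbwvbcbh

Repeat the key across the message: zufzufzufzufzuf
a(0)+z(25): 25 → z
g(6)+u(20): 26≡0 → a
n(13)+f(5): 18 → s
p(15)+z(25): 40≡14 → o
l(11)+u(20): 31≡5 → f
t(19)+f(5): 24 → y
q(16)+z(25): 41≡15 → p
f(5)+u(20): 25 → z
w(22)+f(5): 27≡1 → b
x(23)+z(25): 48≡22 → w
b(1)+u(20): 21 → v
w(22)+f(5): 27≡1 → b
d(3)+z(25): 28≡2 → c
h(7)+u(20): 27≡1 → b
c(2)+f(5): 7 → h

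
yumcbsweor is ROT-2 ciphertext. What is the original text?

wskazqucmp

y(24): 24−2=22 → w
u(20): 20−2=18 → s
m(12): 12−2=10 → k
c(2): 2−2=0 → a
b(1): 1−2=-1≡25 → z
s(18): 18−2=16 → q
w(22): 22−2=20 → u
e(4): 4−2=2 → c
o(14): 14−2=12 → m
r(17): 17−2=15 → p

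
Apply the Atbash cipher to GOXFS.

G(6) → T(19)
O(14) → L(11)
X(23) → C(2)
F(5) → U(20)
S(18) → H(7)

TLCUH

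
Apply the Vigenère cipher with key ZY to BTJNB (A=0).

Repeat the key across the message: ZYZYZ
B(1)+Z(25): 26≡0 → A
T(19)+Y(24): 43≡17 → R
J(9)+Z(25): 34≡8 → I
N(13)+Y(24): 37≡11 → L
B(1)+Z(25): 26≡0 → A

ARILA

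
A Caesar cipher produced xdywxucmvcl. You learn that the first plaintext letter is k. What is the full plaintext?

From the crib: x(23)−k(10)=13, so the shift is 13.
Subtract 13 from each ciphertext letter:
x(23): 23−13=10 → k
d(3): 3−13=-10≡16 → q
y(24): 24−13=11 → l
w(22): 22−13=9 → j
x(23): 23−13=10 → k
u(20): 20−13=7 → h
c(2): 2−13=-11≡15 → p
m(12): 12−13=-1≡25 → z
v(21): 21−13=8 → i
c(2): 2−13=-11≡15 → p
l(11): 11−13=-2≡24 → y

kqljkhpzipy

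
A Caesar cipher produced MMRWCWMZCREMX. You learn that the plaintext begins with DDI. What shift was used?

9

From the crib: M(12)−D(3)=9, so the shift is 9.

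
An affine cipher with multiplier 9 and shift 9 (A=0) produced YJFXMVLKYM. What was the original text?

The inverse of 9 mod 26 is 3, since 9·3=27≡1. Apply D(y)=3·(y−9) mod 26:
Y(24): 3·(24−9)=45≡19 → T
J(9): 3·(9−9)=0 → A
F(5): 3·(5−9)=-12≡14 → O
X(23): 3·(23−9)=42≡16 → Q
M(12): 3·(12−9)=9 → J
V(21): 3·(21−9)=36≡10 → K
L(11): 3·(11−9)=6 → G
K(10): 3·(10−9)=3 → D
Y(24): 3·(24−9)=45≡19 → T
M(12): 3·(12−9)=9 → J

TAOQJKGDTJ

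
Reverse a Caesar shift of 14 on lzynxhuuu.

xlkzjtggg

l(11): 11−14=-3≡23 → x
z(25): 25−14=11 → l
y(24): 24−14=10 → k
n(13): 13−14=-1≡25 → z
x(23): 23−14=9 → j
h(7): 7−14=-7≡19 → t
u(20): 20−14=6 → g
u(20): 20−14=6 → g
u(20): 20−14=6 → g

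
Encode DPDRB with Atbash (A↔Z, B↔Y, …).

D(3) → W(22)
P(15) → K(10)
D(3) → W(22)
R(17) → I(8)
B(1) → Y(24)

WKWIY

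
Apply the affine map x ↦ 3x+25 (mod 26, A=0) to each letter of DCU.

IFH

D(3): 3·3+25=34≡8 → I
C(2): 3·2+25=31≡5 → F
U(20): 3·20+25=85≡7 → H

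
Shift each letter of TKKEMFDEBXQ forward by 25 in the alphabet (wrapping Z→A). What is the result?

T(19): 19+25=44≡18 → S
K(10): 10+25=35≡9 → J
K(10): 10+25=35≡9 → J
E(4): 4+25=29≡3 → D
M(12): 12+25=37≡11 → L
F(5): 5+25=30≡4 → E
D(3): 3+25=28≡2 → C
E(4): 4+25=29≡3 → D
B(1): 1+25=26≡0 → A
X(23): 23+25=48≡22 → W
Q(16): 16+25=41≡15 → P

SJJDLECDAWP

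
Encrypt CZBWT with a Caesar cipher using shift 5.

C(2): 2+5=7 → H
Z(25): 25+5=30≡4 → E
B(1): 1+5=6 → G
W(22): 22+5=27≡1 → B
T(19): 19+5=24 → Y

HEGBY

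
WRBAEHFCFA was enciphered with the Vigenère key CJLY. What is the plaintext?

UIQCCYUEDR

Repeat the key across the ciphertext: CJLYCJLYCJ
W(22)−C(2): 20 → U
R(17)−J(9): 8 → I
B(1)−L(11): -10≡16 → Q
A(0)−Y(24): -24≡2 → C
E(4)−C(2): 2 → C
H(7)−J(9): -2≡24 → Y
F(5)−L(11): -6≡20 → U
C(2)−Y(24): -22≡4 → E
F(5)−C(2): 3 → D
A(0)−J(9): -9≡17 → R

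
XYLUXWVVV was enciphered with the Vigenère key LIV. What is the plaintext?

MQQJPBKNA

Repeat the key across the ciphertext: LIVLIVLIV
X(23)−L(11): 12 → M
Y(24)−I(8): 16 → Q
L(11)−V(21): -10≡16 → Q
U(20)−L(11): 9 → J
X(23)−I(8): 15 → P
W(22)−V(21): 1 → B
V(21)−L(11): 10 → K
V(21)−I(8): 13 → N
V(21)−V(21): 0 → A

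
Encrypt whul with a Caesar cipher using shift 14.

w(22): 22+14=36≡10 → k
h(7): 7+14=21 → v
u(20): 20+14=34≡8 → i
l(11): 11+14=25 → z

kviz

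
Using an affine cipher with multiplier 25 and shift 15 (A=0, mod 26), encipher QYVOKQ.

Q(16): 25·16+15=415≡25 → Z
Y(24): 25·24+15=615≡17 → R
V(21): 25·21+15=540≡20 → U
O(14): 25·14+15=365≡1 → B
K(10): 25·10+15=265≡5 → F
Q(16): 25·16+15=415≡25 → Z

ZRUBFZ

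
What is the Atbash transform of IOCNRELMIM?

RLXMIVONRN

I(8) → R(17)
O(14) → L(11)
C(2) → X(23)
N(13) → M(12)
R(17) → I(8)
E(4) → V(21)
L(11) → O(14)
M(12) → N(13)
I(8) → R(17)
M(12) → N(13)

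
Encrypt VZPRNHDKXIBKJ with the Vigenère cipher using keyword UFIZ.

PEXQHMLJRNJJD

Repeat the key across the message: UFIZUFIZUFIZU
V(21)+U(20): 41≡15 → P
Z(25)+F(5): 30≡4 → E
P(15)+I(8): 23 → X
R(17)+Z(25): 42≡16 → Q
N(13)+U(20): 33≡7 → H
H(7)+F(5): 12 → M
D(3)+I(8): 11 → L
K(10)+Z(25): 35≡9 → J
X(23)+U(20): 43≡17 → R
I(8)+F(5): 13 → N
B(1)+I(8): 9 → J
K(10)+Z(25): 35≡9 → J
J(9)+U(20): 29≡3 → D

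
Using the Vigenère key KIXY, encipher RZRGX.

Repeat the key across the message: KIXYK
R(17)+K(10): 27≡1 → B
Z(25)+I(8): 33≡7 → H
R(17)+X(23): 40≡14 → O
G(6)+Y(24): 30≡4 → E
X(23)+K(10): 33≡7 → H

BHOEH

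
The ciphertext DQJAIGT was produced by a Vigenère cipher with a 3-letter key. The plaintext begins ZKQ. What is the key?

Subtract each crib letter from the matching ciphertext letter (mod 26):
D(3)−Z(25)=-22≡4 → E
Q(16)−K(10)=6 → G
J(9)−Q(16)=-7≡19 → T

EGT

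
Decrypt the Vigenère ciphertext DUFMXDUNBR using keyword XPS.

Repeat the key across the ciphertext: XPSXPSXPSX
D(3)−X(23): -20≡6 → G
U(20)−P(15): 5 → F
F(5)−S(18): -13≡13 → N
M(12)−X(23): -11≡15 → P
X(23)−P(15): 8 → I
D(3)−S(18): -15≡11 → L
U(20)−X(23): -3≡23 → X
N(13)−P(15): -2≡24 → Y
B(1)−S(18): -17≡9 → J
R(17)−X(23): -6≡20 → U

GFNPILXYJU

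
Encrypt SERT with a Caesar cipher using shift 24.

S(18): 18+24=42≡16 → Q
E(4): 4+24=28≡2 → C
R(17): 17+24=41≡15 → P
T(19): 19+24=43≡17 → R

QCPR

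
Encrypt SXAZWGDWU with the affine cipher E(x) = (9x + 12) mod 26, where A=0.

S(18): 9·18+12=174≡18 → S
X(23): 9·23+12=219≡11 → L
A(0): 9·0+12=12 → M
Z(25): 9·25+12=237≡3 → D
W(22): 9·22+12=210≡2 → C
G(6): 9·6+12=66≡14 → O
D(3): 9·3+12=39≡13 → N
W(22): 9·22+12=210≡2 → C
U(20): 9·20+12=192≡10 → K

SLMDCONCK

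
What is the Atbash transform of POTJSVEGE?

P(15) → K(10)
O(14) → L(11)
T(19) → G(6)
J(9) → Q(16)
S(18) → H(7)
V(21) → E(4)
E(4) → V(21)
G(6) → T(19)
E(4) → V(21)

KLGQHEVTV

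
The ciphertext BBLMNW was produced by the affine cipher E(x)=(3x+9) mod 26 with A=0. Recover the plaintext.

The inverse of 3 mod 26 is 9, since 3·9=27≡1. Apply D(y)=9·(y−9) mod 26:
B(1): 9·(1−9)=-72≡6 → G
B(1): 9·(1−9)=-72≡6 → G
L(11): 9·(11−9)=18 → S
M(12): 9·(12−9)=27≡1 → B
N(13): 9·(13−9)=36≡10 → K
W(22): 9·(22−9)=117≡13 → N

GGSBKN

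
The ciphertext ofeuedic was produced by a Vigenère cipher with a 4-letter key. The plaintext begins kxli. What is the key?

eitm

Subtract each crib letter from the matching ciphertext letter (mod 26):
o(14)−k(10)=4 → e
f(5)−x(23)=-18≡8 → i
e(4)−l(11)=-7≡19 → t
u(20)−i(8)=12 → m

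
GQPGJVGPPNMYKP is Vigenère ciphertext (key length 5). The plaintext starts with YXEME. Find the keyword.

Subtract each crib letter from the matching ciphertext letter (mod 26):
G(6)−Y(24)=-18≡8 → I
Q(16)−X(23)=-7≡19 → T
P(15)−E(4)=11 → L
G(6)−M(12)=-6≡20 → U
J(9)−E(4)=5 → F

ITLUF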